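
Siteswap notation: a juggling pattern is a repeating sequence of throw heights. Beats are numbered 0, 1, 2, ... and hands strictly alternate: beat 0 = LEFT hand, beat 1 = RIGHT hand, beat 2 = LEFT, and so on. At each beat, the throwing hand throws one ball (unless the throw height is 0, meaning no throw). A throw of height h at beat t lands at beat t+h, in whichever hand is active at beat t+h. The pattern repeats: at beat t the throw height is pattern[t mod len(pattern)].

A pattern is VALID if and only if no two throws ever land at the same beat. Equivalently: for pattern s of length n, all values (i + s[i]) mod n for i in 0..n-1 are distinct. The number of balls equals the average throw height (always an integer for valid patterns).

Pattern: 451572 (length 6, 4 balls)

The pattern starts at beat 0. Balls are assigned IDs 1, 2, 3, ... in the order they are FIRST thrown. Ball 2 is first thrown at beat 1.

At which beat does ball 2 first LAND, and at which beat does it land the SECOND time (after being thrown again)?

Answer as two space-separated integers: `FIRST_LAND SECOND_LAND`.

Answer: 6 10

Derivation:
Beat 0 (L): throw ball1 h=4 -> lands@4:L; in-air after throw: [b1@4:L]
Beat 1 (R): throw ball2 h=5 -> lands@6:L; in-air after throw: [b1@4:L b2@6:L]
Beat 2 (L): throw ball3 h=1 -> lands@3:R; in-air after throw: [b3@3:R b1@4:L b2@6:L]
Beat 3 (R): throw ball3 h=5 -> lands@8:L; in-air after throw: [b1@4:L b2@6:L b3@8:L]
Beat 4 (L): throw ball1 h=7 -> lands@11:R; in-air after throw: [b2@6:L b3@8:L b1@11:R]
Beat 5 (R): throw ball4 h=2 -> lands@7:R; in-air after throw: [b2@6:L b4@7:R b3@8:L b1@11:R]
Beat 6 (L): throw ball2 h=4 -> lands@10:L; in-air after throw: [b4@7:R b3@8:L b2@10:L b1@11:R]
Beat 7 (R): throw ball4 h=5 -> lands@12:L; in-air after throw: [b3@8:L b2@10:L b1@11:R b4@12:L]
Beat 8 (L): throw ball3 h=1 -> lands@9:R; in-air after throw: [b3@9:R b2@10:L b1@11:R b4@12:L]
Beat 9 (R): throw ball3 h=5 -> lands@14:L; in-air after throw: [b2@10:L b1@11:R b4@12:L b3@14:L]
Beat 10 (L): throw ball2 h=7 -> lands@17:R; in-air after throw: [b1@11:R b4@12:L b3@14:L b2@17:R]
Ball 2: thrown@1 h=5 -> first land @6; rethrown@6 h=4 -> second land @10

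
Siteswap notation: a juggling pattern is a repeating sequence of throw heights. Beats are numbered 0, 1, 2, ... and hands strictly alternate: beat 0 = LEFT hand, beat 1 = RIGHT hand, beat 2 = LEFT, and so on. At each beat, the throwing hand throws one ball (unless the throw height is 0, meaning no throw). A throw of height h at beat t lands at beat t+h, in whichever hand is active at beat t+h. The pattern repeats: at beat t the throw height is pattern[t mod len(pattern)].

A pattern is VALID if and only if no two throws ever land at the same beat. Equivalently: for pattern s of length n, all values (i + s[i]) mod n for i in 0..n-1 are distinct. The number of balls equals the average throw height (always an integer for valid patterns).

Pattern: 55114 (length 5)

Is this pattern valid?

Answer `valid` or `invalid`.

Answer: invalid

Derivation:
i=0: (i + s[i]) mod n = (0 + 5) mod 5 = 0
i=1: (i + s[i]) mod n = (1 + 5) mod 5 = 1
i=2: (i + s[i]) mod n = (2 + 1) mod 5 = 3
i=3: (i + s[i]) mod n = (3 + 1) mod 5 = 4
i=4: (i + s[i]) mod n = (4 + 4) mod 5 = 3
Residues: [0, 1, 3, 4, 3], distinct: False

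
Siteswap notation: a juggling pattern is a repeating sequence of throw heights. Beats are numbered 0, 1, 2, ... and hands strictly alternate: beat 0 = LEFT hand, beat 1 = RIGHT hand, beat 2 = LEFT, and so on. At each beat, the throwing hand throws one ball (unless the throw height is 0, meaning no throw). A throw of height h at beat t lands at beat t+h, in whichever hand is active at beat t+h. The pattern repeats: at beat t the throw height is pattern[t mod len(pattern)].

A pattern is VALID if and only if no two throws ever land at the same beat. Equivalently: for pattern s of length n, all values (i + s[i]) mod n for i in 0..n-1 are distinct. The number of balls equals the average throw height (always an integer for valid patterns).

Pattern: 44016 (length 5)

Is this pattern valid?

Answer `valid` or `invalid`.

i=0: (i + s[i]) mod n = (0 + 4) mod 5 = 4
i=1: (i + s[i]) mod n = (1 + 4) mod 5 = 0
i=2: (i + s[i]) mod n = (2 + 0) mod 5 = 2
i=3: (i + s[i]) mod n = (3 + 1) mod 5 = 4
i=4: (i + s[i]) mod n = (4 + 6) mod 5 = 0
Residues: [4, 0, 2, 4, 0], distinct: False

Answer: invalid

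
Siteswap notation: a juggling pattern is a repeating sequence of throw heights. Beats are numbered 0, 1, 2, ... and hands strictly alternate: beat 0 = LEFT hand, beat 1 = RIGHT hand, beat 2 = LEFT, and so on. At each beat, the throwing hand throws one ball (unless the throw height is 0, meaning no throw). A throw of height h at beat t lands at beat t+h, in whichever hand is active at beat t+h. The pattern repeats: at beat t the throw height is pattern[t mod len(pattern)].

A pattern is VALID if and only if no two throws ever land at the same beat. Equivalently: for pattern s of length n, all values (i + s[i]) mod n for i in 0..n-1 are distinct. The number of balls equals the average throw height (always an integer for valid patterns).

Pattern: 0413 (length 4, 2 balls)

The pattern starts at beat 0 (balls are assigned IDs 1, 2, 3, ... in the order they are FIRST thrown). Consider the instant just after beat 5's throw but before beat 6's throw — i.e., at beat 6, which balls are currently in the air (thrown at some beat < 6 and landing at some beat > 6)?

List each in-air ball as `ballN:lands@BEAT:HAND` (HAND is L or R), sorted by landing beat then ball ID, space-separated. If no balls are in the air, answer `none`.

Answer: ball1:lands@9:R

Derivation:
Beat 1 (R): throw ball1 h=4 -> lands@5:R; in-air after throw: [b1@5:R]
Beat 2 (L): throw ball2 h=1 -> lands@3:R; in-air after throw: [b2@3:R b1@5:R]
Beat 3 (R): throw ball2 h=3 -> lands@6:L; in-air after throw: [b1@5:R b2@6:L]
Beat 5 (R): throw ball1 h=4 -> lands@9:R; in-air after throw: [b2@6:L b1@9:R]
Beat 6 (L): throw ball2 h=1 -> lands@7:R; in-air after throw: [b2@7:R b1@9:R]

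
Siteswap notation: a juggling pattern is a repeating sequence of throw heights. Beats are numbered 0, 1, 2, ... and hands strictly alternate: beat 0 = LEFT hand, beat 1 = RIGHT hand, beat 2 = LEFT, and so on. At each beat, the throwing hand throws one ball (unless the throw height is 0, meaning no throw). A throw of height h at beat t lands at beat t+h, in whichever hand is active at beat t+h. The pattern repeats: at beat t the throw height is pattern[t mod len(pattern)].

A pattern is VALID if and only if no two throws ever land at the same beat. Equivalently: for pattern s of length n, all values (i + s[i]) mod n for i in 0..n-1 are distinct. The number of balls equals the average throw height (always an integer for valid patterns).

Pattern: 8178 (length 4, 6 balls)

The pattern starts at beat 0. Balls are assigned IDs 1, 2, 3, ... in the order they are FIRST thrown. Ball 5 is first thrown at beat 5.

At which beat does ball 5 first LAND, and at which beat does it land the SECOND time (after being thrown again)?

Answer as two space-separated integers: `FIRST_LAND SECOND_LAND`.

Answer: 6 13

Derivation:
Beat 0 (L): throw ball1 h=8 -> lands@8:L; in-air after throw: [b1@8:L]
Beat 1 (R): throw ball2 h=1 -> lands@2:L; in-air after throw: [b2@2:L b1@8:L]
Beat 2 (L): throw ball2 h=7 -> lands@9:R; in-air after throw: [b1@8:L b2@9:R]
Beat 3 (R): throw ball3 h=8 -> lands@11:R; in-air after throw: [b1@8:L b2@9:R b3@11:R]
Beat 4 (L): throw ball4 h=8 -> lands@12:L; in-air after throw: [b1@8:L b2@9:R b3@11:R b4@12:L]
Beat 5 (R): throw ball5 h=1 -> lands@6:L; in-air after throw: [b5@6:L b1@8:L b2@9:R b3@11:R b4@12:L]
Beat 6 (L): throw ball5 h=7 -> lands@13:R; in-air after throw: [b1@8:L b2@9:R b3@11:R b4@12:L b5@13:R]
Beat 7 (R): throw ball6 h=8 -> lands@15:R; in-air after throw: [b1@8:L b2@9:R b3@11:R b4@12:L b5@13:R b6@15:R]
Beat 8 (L): throw ball1 h=8 -> lands@16:L; in-air after throw: [b2@9:R b3@11:R b4@12:L b5@13:R b6@15:R b1@16:L]
Beat 9 (R): throw ball2 h=1 -> lands@10:L; in-air after throw: [b2@10:L b3@11:R b4@12:L b5@13:R b6@15:R b1@16:L]
Beat 10 (L): throw ball2 h=7 -> lands@17:R; in-air after throw: [b3@11:R b4@12:L b5@13:R b6@15:R b1@16:L b2@17:R]
Beat 11 (R): throw ball3 h=8 -> lands@19:R; in-air after throw: [b4@12:L b5@13:R b6@15:R b1@16:L b2@17:R b3@19:R]
Beat 12 (L): throw ball4 h=8 -> lands@20:L; in-air after throw: [b5@13:R b6@15:R b1@16:L b2@17:R b3@19:R b4@20:L]
Beat 13 (R): throw ball5 h=1 -> lands@14:L; in-air after throw: [b5@14:L b6@15:R b1@16:L b2@17:R b3@19:R b4@20:L]
Ball 5: thrown@5 h=1 -> first land @6; rethrown@6 h=7 -> second land @13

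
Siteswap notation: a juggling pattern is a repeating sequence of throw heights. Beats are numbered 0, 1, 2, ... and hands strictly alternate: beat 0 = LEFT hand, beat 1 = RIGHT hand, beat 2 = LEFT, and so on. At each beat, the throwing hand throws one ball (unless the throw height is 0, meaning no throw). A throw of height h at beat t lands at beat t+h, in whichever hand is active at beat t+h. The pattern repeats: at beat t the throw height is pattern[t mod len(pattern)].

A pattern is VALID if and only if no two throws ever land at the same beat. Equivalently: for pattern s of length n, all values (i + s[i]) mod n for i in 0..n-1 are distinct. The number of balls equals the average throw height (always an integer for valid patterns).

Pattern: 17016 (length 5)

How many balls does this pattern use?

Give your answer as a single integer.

Answer: 3

Derivation:
Pattern = [1, 7, 0, 1, 6], length n = 5
  position 0: throw height = 1, running sum = 1
  position 1: throw height = 7, running sum = 8
  position 2: throw height = 0, running sum = 8
  position 3: throw height = 1, running sum = 9
  position 4: throw height = 6, running sum = 15
Total sum = 15; balls = sum / n = 15 / 5 = 3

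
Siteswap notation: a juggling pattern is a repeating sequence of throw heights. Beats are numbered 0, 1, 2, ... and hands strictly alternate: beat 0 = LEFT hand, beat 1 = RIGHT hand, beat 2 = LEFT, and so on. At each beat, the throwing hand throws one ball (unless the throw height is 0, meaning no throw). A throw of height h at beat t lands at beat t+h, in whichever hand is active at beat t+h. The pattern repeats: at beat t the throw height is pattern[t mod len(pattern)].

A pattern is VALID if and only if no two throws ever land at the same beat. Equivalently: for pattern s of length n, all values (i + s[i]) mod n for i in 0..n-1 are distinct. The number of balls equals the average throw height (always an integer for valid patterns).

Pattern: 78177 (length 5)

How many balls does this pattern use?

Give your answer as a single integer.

Pattern = [7, 8, 1, 7, 7], length n = 5
  position 0: throw height = 7, running sum = 7
  position 1: throw height = 8, running sum = 15
  position 2: throw height = 1, running sum = 16
  position 3: throw height = 7, running sum = 23
  position 4: throw height = 7, running sum = 30
Total sum = 30; balls = sum / n = 30 / 5 = 6

Answer: 6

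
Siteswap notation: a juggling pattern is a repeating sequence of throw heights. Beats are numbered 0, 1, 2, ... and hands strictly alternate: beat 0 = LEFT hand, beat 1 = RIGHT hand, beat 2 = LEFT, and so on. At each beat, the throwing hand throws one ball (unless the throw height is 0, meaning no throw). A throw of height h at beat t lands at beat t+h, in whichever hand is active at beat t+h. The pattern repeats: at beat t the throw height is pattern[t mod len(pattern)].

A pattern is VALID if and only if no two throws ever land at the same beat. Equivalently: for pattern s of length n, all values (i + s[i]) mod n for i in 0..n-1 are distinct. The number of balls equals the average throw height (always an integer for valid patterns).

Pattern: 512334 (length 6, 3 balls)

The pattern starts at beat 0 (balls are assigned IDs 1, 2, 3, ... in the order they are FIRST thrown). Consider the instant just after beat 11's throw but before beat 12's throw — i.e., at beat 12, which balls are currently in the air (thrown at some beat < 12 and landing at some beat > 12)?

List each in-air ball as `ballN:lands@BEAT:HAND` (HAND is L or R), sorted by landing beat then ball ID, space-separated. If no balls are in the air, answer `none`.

Answer: ball2:lands@13:R ball3:lands@15:R

Derivation:
Beat 0 (L): throw ball1 h=5 -> lands@5:R; in-air after throw: [b1@5:R]
Beat 1 (R): throw ball2 h=1 -> lands@2:L; in-air after throw: [b2@2:L b1@5:R]
Beat 2 (L): throw ball2 h=2 -> lands@4:L; in-air after throw: [b2@4:L b1@5:R]
Beat 3 (R): throw ball3 h=3 -> lands@6:L; in-air after throw: [b2@4:L b1@5:R b3@6:L]
Beat 4 (L): throw ball2 h=3 -> lands@7:R; in-air after throw: [b1@5:R b3@6:L b2@7:R]
Beat 5 (R): throw ball1 h=4 -> lands@9:R; in-air after throw: [b3@6:L b2@7:R b1@9:R]
Beat 6 (L): throw ball3 h=5 -> lands@11:R; in-air after throw: [b2@7:R b1@9:R b3@11:R]
Beat 7 (R): throw ball2 h=1 -> lands@8:L; in-air after throw: [b2@8:L b1@9:R b3@11:R]
Beat 8 (L): throw ball2 h=2 -> lands@10:L; in-air after throw: [b1@9:R b2@10:L b3@11:R]
Beat 9 (R): throw ball1 h=3 -> lands@12:L; in-air after throw: [b2@10:L b3@11:R b1@12:L]
Beat 10 (L): throw ball2 h=3 -> lands@13:R; in-air after throw: [b3@11:R b1@12:L b2@13:R]
Beat 11 (R): throw ball3 h=4 -> lands@15:R; in-air after throw: [b1@12:L b2@13:R b3@15:R]
Beat 12 (L): throw ball1 h=5 -> lands@17:R; in-air after throw: [b2@13:R b3@15:R b1@17:R]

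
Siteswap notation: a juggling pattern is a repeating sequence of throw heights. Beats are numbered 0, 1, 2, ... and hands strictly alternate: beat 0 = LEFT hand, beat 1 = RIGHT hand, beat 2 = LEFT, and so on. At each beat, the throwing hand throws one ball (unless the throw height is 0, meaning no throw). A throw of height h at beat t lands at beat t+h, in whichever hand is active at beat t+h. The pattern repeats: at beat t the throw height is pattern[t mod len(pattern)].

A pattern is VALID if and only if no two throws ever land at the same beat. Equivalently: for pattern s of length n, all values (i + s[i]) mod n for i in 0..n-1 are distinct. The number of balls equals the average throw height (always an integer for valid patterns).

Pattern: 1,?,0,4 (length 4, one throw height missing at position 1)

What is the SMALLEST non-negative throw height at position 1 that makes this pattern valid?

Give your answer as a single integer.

Answer: 3

Derivation:
i=0: (0 + 1) mod 4 = 1
i=1: s[i]=? (unknown)
i=2: (2 + 0) mod 4 = 2
i=3: (3 + 4) mod 4 = 3
Known residues: [1, 2, 3]; need a permutation of 0..3, so missing residue r = 0
Need (1 + s) mod 4 = 0; smallest s = (0 - 1) mod 4 = 3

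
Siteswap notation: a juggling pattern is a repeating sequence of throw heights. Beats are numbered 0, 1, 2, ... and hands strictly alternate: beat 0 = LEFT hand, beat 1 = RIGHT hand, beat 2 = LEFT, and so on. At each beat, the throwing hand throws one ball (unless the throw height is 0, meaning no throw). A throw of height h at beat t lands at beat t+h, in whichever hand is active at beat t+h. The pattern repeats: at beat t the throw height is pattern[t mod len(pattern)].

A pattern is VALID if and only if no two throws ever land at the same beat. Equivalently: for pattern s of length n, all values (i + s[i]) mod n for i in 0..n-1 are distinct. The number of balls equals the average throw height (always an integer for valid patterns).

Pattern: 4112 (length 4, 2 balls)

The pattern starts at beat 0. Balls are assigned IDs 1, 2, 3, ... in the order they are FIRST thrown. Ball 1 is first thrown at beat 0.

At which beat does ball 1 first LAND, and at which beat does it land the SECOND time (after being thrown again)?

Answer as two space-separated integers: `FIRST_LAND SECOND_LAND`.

Beat 0 (L): throw ball1 h=4 -> lands@4:L; in-air after throw: [b1@4:L]
Beat 1 (R): throw ball2 h=1 -> lands@2:L; in-air after throw: [b2@2:L b1@4:L]
Beat 2 (L): throw ball2 h=1 -> lands@3:R; in-air after throw: [b2@3:R b1@4:L]
Beat 3 (R): throw ball2 h=2 -> lands@5:R; in-air after throw: [b1@4:L b2@5:R]
Beat 4 (L): throw ball1 h=4 -> lands@8:L; in-air after throw: [b2@5:R b1@8:L]
Beat 5 (R): throw ball2 h=1 -> lands@6:L; in-air after throw: [b2@6:L b1@8:L]
Beat 6 (L): throw ball2 h=1 -> lands@7:R; in-air after throw: [b2@7:R b1@8:L]
Beat 7 (R): throw ball2 h=2 -> lands@9:R; in-air after throw: [b1@8:L b2@9:R]
Beat 8 (L): throw ball1 h=4 -> lands@12:L; in-air after throw: [b2@9:R b1@12:L]
Ball 1: thrown@0 h=4 -> first land @4; rethrown@4 h=4 -> second land @8

Answer: 4 8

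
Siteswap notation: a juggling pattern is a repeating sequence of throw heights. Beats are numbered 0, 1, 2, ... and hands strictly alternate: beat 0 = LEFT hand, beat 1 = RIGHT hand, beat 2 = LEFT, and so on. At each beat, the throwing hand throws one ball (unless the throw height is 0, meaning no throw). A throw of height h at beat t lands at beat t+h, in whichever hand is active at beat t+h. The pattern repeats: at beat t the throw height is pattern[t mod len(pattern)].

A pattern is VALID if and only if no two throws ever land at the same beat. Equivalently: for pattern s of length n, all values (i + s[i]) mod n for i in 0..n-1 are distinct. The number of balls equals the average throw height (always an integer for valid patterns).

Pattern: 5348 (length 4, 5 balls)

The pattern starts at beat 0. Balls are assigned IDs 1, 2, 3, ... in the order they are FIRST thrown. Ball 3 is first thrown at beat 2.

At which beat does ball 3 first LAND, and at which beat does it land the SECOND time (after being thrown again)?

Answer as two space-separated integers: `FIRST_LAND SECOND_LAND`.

Beat 0 (L): throw ball1 h=5 -> lands@5:R; in-air after throw: [b1@5:R]
Beat 1 (R): throw ball2 h=3 -> lands@4:L; in-air after throw: [b2@4:L b1@5:R]
Beat 2 (L): throw ball3 h=4 -> lands@6:L; in-air after throw: [b2@4:L b1@5:R b3@6:L]
Beat 3 (R): throw ball4 h=8 -> lands@11:R; in-air after throw: [b2@4:L b1@5:R b3@6:L b4@11:R]
Beat 4 (L): throw ball2 h=5 -> lands@9:R; in-air after throw: [b1@5:R b3@6:L b2@9:R b4@11:R]
Beat 5 (R): throw ball1 h=3 -> lands@8:L; in-air after throw: [b3@6:L b1@8:L b2@9:R b4@11:R]
Beat 6 (L): throw ball3 h=4 -> lands@10:L; in-air after throw: [b1@8:L b2@9:R b3@10:L b4@11:R]
Beat 7 (R): throw ball5 h=8 -> lands@15:R; in-air after throw: [b1@8:L b2@9:R b3@10:L b4@11:R b5@15:R]
Beat 8 (L): throw ball1 h=5 -> lands@13:R; in-air after throw: [b2@9:R b3@10:L b4@11:R b1@13:R b5@15:R]
Beat 9 (R): throw ball2 h=3 -> lands@12:L; in-air after throw: [b3@10:L b4@11:R b2@12:L b1@13:R b5@15:R]
Beat 10 (L): throw ball3 h=4 -> lands@14:L; in-air after throw: [b4@11:R b2@12:L b1@13:R b3@14:L b5@15:R]
Ball 3: thrown@2 h=4 -> first land @6; rethrown@6 h=4 -> second land @10

Answer: 6 10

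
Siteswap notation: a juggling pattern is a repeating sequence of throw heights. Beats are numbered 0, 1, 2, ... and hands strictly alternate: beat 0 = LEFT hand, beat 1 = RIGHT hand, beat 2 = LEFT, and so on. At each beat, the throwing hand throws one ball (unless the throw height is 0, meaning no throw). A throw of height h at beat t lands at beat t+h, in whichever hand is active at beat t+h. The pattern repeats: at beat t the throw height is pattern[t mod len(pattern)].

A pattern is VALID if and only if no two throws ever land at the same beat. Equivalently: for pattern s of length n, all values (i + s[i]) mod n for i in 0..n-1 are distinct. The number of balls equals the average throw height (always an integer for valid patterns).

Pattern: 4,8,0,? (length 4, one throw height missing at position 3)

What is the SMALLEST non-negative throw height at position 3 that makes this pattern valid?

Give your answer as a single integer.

i=0: (0 + 4) mod 4 = 0
i=1: (1 + 8) mod 4 = 1
i=2: (2 + 0) mod 4 = 2
i=3: s[i]=? (unknown)
Known residues: [0, 1, 2]; need a permutation of 0..3, so missing residue r = 3
Need (3 + s) mod 4 = 3; smallest s = (3 - 3) mod 4 = 0

Answer: 0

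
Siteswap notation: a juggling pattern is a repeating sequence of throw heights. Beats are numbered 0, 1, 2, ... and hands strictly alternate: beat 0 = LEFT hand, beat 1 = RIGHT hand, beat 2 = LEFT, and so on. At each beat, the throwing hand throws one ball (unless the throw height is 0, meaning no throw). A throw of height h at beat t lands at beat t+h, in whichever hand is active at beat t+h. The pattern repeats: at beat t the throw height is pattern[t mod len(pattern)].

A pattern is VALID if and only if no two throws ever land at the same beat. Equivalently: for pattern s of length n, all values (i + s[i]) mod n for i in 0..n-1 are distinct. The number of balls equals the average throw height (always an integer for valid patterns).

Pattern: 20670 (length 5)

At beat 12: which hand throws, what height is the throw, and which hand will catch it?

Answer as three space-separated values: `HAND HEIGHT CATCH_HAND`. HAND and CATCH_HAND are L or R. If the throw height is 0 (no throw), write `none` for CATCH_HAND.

Beat 12: 12 mod 2 = 0, so hand = L
Throw height = pattern[12 mod 5] = pattern[2] = 6
Lands at beat 12+6=18, 18 mod 2 = 0, so catch hand = L

Answer: L 6 L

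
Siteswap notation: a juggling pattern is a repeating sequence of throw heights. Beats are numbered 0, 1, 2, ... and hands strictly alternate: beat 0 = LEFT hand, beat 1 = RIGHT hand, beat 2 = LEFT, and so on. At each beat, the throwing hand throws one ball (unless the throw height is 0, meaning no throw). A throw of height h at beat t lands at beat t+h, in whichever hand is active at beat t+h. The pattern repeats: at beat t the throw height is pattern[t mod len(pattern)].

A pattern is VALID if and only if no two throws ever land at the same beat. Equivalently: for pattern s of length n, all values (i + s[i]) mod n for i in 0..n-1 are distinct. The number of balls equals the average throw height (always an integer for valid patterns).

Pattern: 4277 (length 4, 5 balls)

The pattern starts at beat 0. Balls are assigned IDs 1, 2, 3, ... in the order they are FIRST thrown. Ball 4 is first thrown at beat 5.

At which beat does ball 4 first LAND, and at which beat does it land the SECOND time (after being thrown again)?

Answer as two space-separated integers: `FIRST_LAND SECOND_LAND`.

Beat 0 (L): throw ball1 h=4 -> lands@4:L; in-air after throw: [b1@4:L]
Beat 1 (R): throw ball2 h=2 -> lands@3:R; in-air after throw: [b2@3:R b1@4:L]
Beat 2 (L): throw ball3 h=7 -> lands@9:R; in-air after throw: [b2@3:R b1@4:L b3@9:R]
Beat 3 (R): throw ball2 h=7 -> lands@10:L; in-air after throw: [b1@4:L b3@9:R b2@10:L]
Beat 4 (L): throw ball1 h=4 -> lands@8:L; in-air after throw: [b1@8:L b3@9:R b2@10:L]
Beat 5 (R): throw ball4 h=2 -> lands@7:R; in-air after throw: [b4@7:R b1@8:L b3@9:R b2@10:L]
Beat 6 (L): throw ball5 h=7 -> lands@13:R; in-air after throw: [b4@7:R b1@8:L b3@9:R b2@10:L b5@13:R]
Beat 7 (R): throw ball4 h=7 -> lands@14:L; in-air after throw: [b1@8:L b3@9:R b2@10:L b5@13:R b4@14:L]
Beat 8 (L): throw ball1 h=4 -> lands@12:L; in-air after throw: [b3@9:R b2@10:L b1@12:L b5@13:R b4@14:L]
Beat 9 (R): throw ball3 h=2 -> lands@11:R; in-air after throw: [b2@10:L b3@11:R b1@12:L b5@13:R b4@14:L]
Beat 10 (L): throw ball2 h=7 -> lands@17:R; in-air after throw: [b3@11:R b1@12:L b5@13:R b4@14:L b2@17:R]
Beat 11 (R): throw ball3 h=7 -> lands@18:L; in-air after throw: [b1@12:L b5@13:R b4@14:L b2@17:R b3@18:L]
Beat 12 (L): throw ball1 h=4 -> lands@16:L; in-air after throw: [b5@13:R b4@14:L b1@16:L b2@17:R b3@18:L]
Beat 13 (R): throw ball5 h=2 -> lands@15:R; in-air after throw: [b4@14:L b5@15:R b1@16:L b2@17:R b3@18:L]
Ball 4: thrown@5 h=2 -> first land @7; rethrown@7 h=7 -> second land @14

Answer: 7 14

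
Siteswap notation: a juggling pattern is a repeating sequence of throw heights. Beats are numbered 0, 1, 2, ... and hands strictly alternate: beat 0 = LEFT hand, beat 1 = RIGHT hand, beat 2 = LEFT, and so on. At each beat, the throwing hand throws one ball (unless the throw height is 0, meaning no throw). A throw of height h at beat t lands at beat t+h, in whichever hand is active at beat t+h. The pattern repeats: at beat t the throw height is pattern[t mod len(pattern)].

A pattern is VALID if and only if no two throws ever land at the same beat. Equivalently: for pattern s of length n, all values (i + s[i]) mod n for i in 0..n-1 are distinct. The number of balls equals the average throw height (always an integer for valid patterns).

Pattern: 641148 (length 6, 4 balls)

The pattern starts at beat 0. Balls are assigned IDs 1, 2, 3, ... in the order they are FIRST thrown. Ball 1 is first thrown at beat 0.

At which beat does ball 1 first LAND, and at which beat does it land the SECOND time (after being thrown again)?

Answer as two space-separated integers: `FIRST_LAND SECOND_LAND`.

Beat 0 (L): throw ball1 h=6 -> lands@6:L; in-air after throw: [b1@6:L]
Beat 1 (R): throw ball2 h=4 -> lands@5:R; in-air after throw: [b2@5:R b1@6:L]
Beat 2 (L): throw ball3 h=1 -> lands@3:R; in-air after throw: [b3@3:R b2@5:R b1@6:L]
Beat 3 (R): throw ball3 h=1 -> lands@4:L; in-air after throw: [b3@4:L b2@5:R b1@6:L]
Beat 4 (L): throw ball3 h=4 -> lands@8:L; in-air after throw: [b2@5:R b1@6:L b3@8:L]
Beat 5 (R): throw ball2 h=8 -> lands@13:R; in-air after throw: [b1@6:L b3@8:L b2@13:R]
Beat 6 (L): throw ball1 h=6 -> lands@12:L; in-air after throw: [b3@8:L b1@12:L b2@13:R]
Beat 7 (R): throw ball4 h=4 -> lands@11:R; in-air after throw: [b3@8:L b4@11:R b1@12:L b2@13:R]
Beat 8 (L): throw ball3 h=1 -> lands@9:R; in-air after throw: [b3@9:R b4@11:R b1@12:L b2@13:R]
Beat 9 (R): throw ball3 h=1 -> lands@10:L; in-air after throw: [b3@10:L b4@11:R b1@12:L b2@13:R]
Beat 10 (L): throw ball3 h=4 -> lands@14:L; in-air after throw: [b4@11:R b1@12:L b2@13:R b3@14:L]
Beat 11 (R): throw ball4 h=8 -> lands@19:R; in-air after throw: [b1@12:L b2@13:R b3@14:L b4@19:R]
Beat 12 (L): throw ball1 h=6 -> lands@18:L; in-air after throw: [b2@13:R b3@14:L b1@18:L b4@19:R]
Ball 1: thrown@0 h=6 -> first land @6; rethrown@6 h=6 -> second land @12

Answer: 6 12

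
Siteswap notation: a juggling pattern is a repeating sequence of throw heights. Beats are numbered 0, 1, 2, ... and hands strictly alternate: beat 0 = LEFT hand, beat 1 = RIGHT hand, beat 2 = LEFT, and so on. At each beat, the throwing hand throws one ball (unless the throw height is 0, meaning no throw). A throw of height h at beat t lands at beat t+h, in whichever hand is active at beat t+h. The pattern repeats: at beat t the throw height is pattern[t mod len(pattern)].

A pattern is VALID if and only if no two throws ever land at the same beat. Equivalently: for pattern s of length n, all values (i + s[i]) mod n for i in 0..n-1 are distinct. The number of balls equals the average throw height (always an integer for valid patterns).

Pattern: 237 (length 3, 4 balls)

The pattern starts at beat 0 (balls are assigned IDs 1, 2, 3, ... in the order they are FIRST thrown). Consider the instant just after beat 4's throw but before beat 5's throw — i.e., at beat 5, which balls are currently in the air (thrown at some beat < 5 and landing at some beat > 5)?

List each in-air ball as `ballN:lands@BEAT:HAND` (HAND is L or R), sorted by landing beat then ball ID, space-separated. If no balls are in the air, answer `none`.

Beat 0 (L): throw ball1 h=2 -> lands@2:L; in-air after throw: [b1@2:L]
Beat 1 (R): throw ball2 h=3 -> lands@4:L; in-air after throw: [b1@2:L b2@4:L]
Beat 2 (L): throw ball1 h=7 -> lands@9:R; in-air after throw: [b2@4:L b1@9:R]
Beat 3 (R): throw ball3 h=2 -> lands@5:R; in-air after throw: [b2@4:L b3@5:R b1@9:R]
Beat 4 (L): throw ball2 h=3 -> lands@7:R; in-air after throw: [b3@5:R b2@7:R b1@9:R]
Beat 5 (R): throw ball3 h=7 -> lands@12:L; in-air after throw: [b2@7:R b1@9:R b3@12:L]

Answer: ball2:lands@7:R ball1:lands@9:R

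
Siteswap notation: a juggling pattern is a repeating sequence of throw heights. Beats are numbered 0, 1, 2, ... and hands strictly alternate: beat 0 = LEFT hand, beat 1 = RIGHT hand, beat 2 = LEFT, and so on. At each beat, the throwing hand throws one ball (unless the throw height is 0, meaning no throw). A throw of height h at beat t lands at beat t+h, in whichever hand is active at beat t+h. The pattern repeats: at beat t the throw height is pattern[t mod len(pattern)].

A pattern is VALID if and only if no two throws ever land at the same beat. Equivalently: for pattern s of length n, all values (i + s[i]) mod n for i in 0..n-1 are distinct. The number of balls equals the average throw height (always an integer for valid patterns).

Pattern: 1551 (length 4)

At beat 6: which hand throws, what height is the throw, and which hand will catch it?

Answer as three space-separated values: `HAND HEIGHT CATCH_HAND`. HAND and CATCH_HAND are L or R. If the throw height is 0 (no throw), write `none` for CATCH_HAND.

Answer: L 5 R

Derivation:
Beat 6: 6 mod 2 = 0, so hand = L
Throw height = pattern[6 mod 4] = pattern[2] = 5
Lands at beat 6+5=11, 11 mod 2 = 1, so catch hand = R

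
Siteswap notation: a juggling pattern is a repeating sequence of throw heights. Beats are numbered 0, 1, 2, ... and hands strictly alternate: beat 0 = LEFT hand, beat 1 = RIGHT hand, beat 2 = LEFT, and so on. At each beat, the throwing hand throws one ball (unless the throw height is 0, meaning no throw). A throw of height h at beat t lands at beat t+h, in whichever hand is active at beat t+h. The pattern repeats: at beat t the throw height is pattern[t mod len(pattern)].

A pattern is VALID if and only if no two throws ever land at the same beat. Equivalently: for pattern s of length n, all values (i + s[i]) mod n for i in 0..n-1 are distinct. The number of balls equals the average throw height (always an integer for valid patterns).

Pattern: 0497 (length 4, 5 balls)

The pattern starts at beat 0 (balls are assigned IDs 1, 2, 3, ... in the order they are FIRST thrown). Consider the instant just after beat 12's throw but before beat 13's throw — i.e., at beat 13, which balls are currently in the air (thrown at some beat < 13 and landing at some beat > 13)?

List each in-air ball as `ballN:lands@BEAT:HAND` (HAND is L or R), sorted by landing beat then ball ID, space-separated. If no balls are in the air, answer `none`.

Beat 1 (R): throw ball1 h=4 -> lands@5:R; in-air after throw: [b1@5:R]
Beat 2 (L): throw ball2 h=9 -> lands@11:R; in-air after throw: [b1@5:R b2@11:R]
Beat 3 (R): throw ball3 h=7 -> lands@10:L; in-air after throw: [b1@5:R b3@10:L b2@11:R]
Beat 5 (R): throw ball1 h=4 -> lands@9:R; in-air after throw: [b1@9:R b3@10:L b2@11:R]
Beat 6 (L): throw ball4 h=9 -> lands@15:R; in-air after throw: [b1@9:R b3@10:L b2@11:R b4@15:R]
Beat 7 (R): throw ball5 h=7 -> lands@14:L; in-air after throw: [b1@9:R b3@10:L b2@11:R b5@14:L b4@15:R]
Beat 9 (R): throw ball1 h=4 -> lands@13:R; in-air after throw: [b3@10:L b2@11:R b1@13:R b5@14:L b4@15:R]
Beat 10 (L): throw ball3 h=9 -> lands@19:R; in-air after throw: [b2@11:R b1@13:R b5@14:L b4@15:R b3@19:R]
Beat 11 (R): throw ball2 h=7 -> lands@18:L; in-air after throw: [b1@13:R b5@14:L b4@15:R b2@18:L b3@19:R]
Beat 13 (R): throw ball1 h=4 -> lands@17:R; in-air after throw: [b5@14:L b4@15:R b1@17:R b2@18:L b3@19:R]

Answer: ball5:lands@14:L ball4:lands@15:R ball2:lands@18:L ball3:lands@19:R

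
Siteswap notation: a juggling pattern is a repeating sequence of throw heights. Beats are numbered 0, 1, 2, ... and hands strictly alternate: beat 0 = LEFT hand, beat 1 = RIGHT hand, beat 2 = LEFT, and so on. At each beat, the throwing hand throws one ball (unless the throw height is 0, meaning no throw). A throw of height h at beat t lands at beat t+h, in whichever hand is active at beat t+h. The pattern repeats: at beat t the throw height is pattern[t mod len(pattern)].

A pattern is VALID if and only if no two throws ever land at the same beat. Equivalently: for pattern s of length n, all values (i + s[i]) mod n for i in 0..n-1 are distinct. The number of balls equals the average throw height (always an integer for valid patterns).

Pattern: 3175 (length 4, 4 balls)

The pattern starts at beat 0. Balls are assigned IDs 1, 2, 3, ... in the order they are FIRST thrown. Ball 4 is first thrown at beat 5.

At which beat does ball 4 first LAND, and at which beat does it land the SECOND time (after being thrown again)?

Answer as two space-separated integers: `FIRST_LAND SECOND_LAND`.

Answer: 6 13

Derivation:
Beat 0 (L): throw ball1 h=3 -> lands@3:R; in-air after throw: [b1@3:R]
Beat 1 (R): throw ball2 h=1 -> lands@2:L; in-air after throw: [b2@2:L b1@3:R]
Beat 2 (L): throw ball2 h=7 -> lands@9:R; in-air after throw: [b1@3:R b2@9:R]
Beat 3 (R): throw ball1 h=5 -> lands@8:L; in-air after throw: [b1@8:L b2@9:R]
Beat 4 (L): throw ball3 h=3 -> lands@7:R; in-air after throw: [b3@7:R b1@8:L b2@9:R]
Beat 5 (R): throw ball4 h=1 -> lands@6:L; in-air after throw: [b4@6:L b3@7:R b1@8:L b2@9:R]
Beat 6 (L): throw ball4 h=7 -> lands@13:R; in-air after throw: [b3@7:R b1@8:L b2@9:R b4@13:R]
Beat 7 (R): throw ball3 h=5 -> lands@12:L; in-air after throw: [b1@8:L b2@9:R b3@12:L b4@13:R]
Beat 8 (L): throw ball1 h=3 -> lands@11:R; in-air after throw: [b2@9:R b1@11:R b3@12:L b4@13:R]
Beat 9 (R): throw ball2 h=1 -> lands@10:L; in-air after throw: [b2@10:L b1@11:R b3@12:L b4@13:R]
Beat 10 (L): throw ball2 h=7 -> lands@17:R; in-air after throw: [b1@11:R b3@12:L b4@13:R b2@17:R]
Beat 11 (R): throw ball1 h=5 -> lands@16:L; in-air after throw: [b3@12:L b4@13:R b1@16:L b2@17:R]
Beat 12 (L): throw ball3 h=3 -> lands@15:R; in-air after throw: [b4@13:R b3@15:R b1@16:L b2@17:R]
Beat 13 (R): throw ball4 h=1 -> lands@14:L; in-air after throw: [b4@14:L b3@15:R b1@16:L b2@17:R]
Ball 4: thrown@5 h=1 -> first land @6; rethrown@6 h=7 -> second land @13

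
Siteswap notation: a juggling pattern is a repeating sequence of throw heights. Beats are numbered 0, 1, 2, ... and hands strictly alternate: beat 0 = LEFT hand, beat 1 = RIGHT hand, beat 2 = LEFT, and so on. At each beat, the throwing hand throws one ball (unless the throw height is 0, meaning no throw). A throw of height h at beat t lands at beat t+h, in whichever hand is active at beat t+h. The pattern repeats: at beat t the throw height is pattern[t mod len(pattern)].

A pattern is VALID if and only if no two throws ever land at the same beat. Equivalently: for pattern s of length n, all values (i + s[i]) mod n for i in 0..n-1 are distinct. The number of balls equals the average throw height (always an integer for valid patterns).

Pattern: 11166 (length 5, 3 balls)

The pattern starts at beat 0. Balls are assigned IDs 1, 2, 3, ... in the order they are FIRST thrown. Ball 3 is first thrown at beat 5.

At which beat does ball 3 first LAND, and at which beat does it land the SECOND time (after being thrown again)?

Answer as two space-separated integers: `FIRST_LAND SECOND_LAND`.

Answer: 6 7

Derivation:
Beat 0 (L): throw ball1 h=1 -> lands@1:R; in-air after throw: [b1@1:R]
Beat 1 (R): throw ball1 h=1 -> lands@2:L; in-air after throw: [b1@2:L]
Beat 2 (L): throw ball1 h=1 -> lands@3:R; in-air after throw: [b1@3:R]
Beat 3 (R): throw ball1 h=6 -> lands@9:R; in-air after throw: [b1@9:R]
Beat 4 (L): throw ball2 h=6 -> lands@10:L; in-air after throw: [b1@9:R b2@10:L]
Beat 5 (R): throw ball3 h=1 -> lands@6:L; in-air after throw: [b3@6:L b1@9:R b2@10:L]
Beat 6 (L): throw ball3 h=1 -> lands@7:R; in-air after throw: [b3@7:R b1@9:R b2@10:L]
Beat 7 (R): throw ball3 h=1 -> lands@8:L; in-air after throw: [b3@8:L b1@9:R b2@10:L]
Ball 3: thrown@5 h=1 -> first land @6; rethrown@6 h=1 -> second land @7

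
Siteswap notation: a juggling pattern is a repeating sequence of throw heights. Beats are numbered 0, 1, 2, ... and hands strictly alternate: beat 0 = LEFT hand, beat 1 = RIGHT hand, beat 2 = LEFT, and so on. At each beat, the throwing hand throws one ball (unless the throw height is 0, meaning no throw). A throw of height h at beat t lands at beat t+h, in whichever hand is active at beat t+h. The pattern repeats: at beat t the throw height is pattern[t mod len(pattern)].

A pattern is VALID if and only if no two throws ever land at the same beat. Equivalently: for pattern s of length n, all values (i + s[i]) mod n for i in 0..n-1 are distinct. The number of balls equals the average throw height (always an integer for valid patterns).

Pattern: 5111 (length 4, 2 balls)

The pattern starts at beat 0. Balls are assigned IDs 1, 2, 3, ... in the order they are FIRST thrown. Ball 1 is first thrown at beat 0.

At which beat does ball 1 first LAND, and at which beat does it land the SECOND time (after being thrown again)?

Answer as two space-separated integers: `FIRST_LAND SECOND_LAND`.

Beat 0 (L): throw ball1 h=5 -> lands@5:R; in-air after throw: [b1@5:R]
Beat 1 (R): throw ball2 h=1 -> lands@2:L; in-air after throw: [b2@2:L b1@5:R]
Beat 2 (L): throw ball2 h=1 -> lands@3:R; in-air after throw: [b2@3:R b1@5:R]
Beat 3 (R): throw ball2 h=1 -> lands@4:L; in-air after throw: [b2@4:L b1@5:R]
Beat 4 (L): throw ball2 h=5 -> lands@9:R; in-air after throw: [b1@5:R b2@9:R]
Beat 5 (R): throw ball1 h=1 -> lands@6:L; in-air after throw: [b1@6:L b2@9:R]
Beat 6 (L): throw ball1 h=1 -> lands@7:R; in-air after throw: [b1@7:R b2@9:R]
Ball 1: thrown@0 h=5 -> first land @5; rethrown@5 h=1 -> second land @6

Answer: 5 6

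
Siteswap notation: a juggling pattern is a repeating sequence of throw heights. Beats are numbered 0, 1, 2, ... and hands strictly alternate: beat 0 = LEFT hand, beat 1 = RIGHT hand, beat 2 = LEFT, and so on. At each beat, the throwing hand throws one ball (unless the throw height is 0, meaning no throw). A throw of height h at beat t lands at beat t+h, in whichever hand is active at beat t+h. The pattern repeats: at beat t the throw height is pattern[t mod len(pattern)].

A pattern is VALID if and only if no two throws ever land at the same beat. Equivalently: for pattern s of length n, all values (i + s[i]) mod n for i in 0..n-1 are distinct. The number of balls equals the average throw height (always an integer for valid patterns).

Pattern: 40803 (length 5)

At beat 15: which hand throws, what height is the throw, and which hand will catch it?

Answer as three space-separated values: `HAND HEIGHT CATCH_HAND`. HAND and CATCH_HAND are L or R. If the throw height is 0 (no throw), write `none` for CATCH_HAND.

Answer: R 4 R

Derivation:
Beat 15: 15 mod 2 = 1, so hand = R
Throw height = pattern[15 mod 5] = pattern[0] = 4
Lands at beat 15+4=19, 19 mod 2 = 1, so catch hand = R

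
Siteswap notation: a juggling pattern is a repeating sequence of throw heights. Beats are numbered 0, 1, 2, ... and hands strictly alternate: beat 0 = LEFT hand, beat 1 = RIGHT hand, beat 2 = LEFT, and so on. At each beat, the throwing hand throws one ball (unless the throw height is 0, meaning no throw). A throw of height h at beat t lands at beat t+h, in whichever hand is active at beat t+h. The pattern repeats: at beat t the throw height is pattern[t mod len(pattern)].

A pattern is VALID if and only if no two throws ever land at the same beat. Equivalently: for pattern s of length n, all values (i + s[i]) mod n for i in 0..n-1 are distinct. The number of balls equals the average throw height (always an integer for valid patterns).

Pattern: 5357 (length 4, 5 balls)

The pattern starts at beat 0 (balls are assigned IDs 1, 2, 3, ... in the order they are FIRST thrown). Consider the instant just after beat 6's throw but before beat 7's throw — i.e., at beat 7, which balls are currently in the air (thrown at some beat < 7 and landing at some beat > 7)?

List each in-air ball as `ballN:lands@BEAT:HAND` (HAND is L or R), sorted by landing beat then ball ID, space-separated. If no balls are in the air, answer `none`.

Beat 0 (L): throw ball1 h=5 -> lands@5:R; in-air after throw: [b1@5:R]
Beat 1 (R): throw ball2 h=3 -> lands@4:L; in-air after throw: [b2@4:L b1@5:R]
Beat 2 (L): throw ball3 h=5 -> lands@7:R; in-air after throw: [b2@4:L b1@5:R b3@7:R]
Beat 3 (R): throw ball4 h=7 -> lands@10:L; in-air after throw: [b2@4:L b1@5:R b3@7:R b4@10:L]
Beat 4 (L): throw ball2 h=5 -> lands@9:R; in-air after throw: [b1@5:R b3@7:R b2@9:R b4@10:L]
Beat 5 (R): throw ball1 h=3 -> lands@8:L; in-air after throw: [b3@7:R b1@8:L b2@9:R b4@10:L]
Beat 6 (L): throw ball5 h=5 -> lands@11:R; in-air after throw: [b3@7:R b1@8:L b2@9:R b4@10:L b5@11:R]
Beat 7 (R): throw ball3 h=7 -> lands@14:L; in-air after throw: [b1@8:L b2@9:R b4@10:L b5@11:R b3@14:L]

Answer: ball1:lands@8:L ball2:lands@9:R ball4:lands@10:L ball5:lands@11:R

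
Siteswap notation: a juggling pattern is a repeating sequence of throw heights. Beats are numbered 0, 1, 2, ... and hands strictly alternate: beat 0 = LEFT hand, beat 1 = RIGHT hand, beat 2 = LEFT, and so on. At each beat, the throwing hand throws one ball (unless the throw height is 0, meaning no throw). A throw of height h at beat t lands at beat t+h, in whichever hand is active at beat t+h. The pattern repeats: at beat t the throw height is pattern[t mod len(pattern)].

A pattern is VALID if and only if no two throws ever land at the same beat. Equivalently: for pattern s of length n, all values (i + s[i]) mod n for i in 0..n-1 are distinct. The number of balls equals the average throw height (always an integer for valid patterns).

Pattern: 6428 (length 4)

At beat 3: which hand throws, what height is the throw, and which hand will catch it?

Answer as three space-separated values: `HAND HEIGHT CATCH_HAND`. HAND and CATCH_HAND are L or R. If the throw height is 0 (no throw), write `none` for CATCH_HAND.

Answer: R 8 R

Derivation:
Beat 3: 3 mod 2 = 1, so hand = R
Throw height = pattern[3 mod 4] = pattern[3] = 8
Lands at beat 3+8=11, 11 mod 2 = 1, so catch hand = R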